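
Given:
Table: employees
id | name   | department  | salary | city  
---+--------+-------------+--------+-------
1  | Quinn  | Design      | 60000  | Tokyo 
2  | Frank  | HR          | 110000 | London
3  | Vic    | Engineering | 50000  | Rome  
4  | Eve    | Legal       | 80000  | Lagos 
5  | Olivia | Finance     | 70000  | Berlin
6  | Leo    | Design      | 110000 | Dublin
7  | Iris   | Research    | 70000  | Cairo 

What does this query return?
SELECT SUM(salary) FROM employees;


SUM(salary) = 60000 + 110000 + 50000 + 80000 + 70000 + 110000 + 70000 = 550000

550000


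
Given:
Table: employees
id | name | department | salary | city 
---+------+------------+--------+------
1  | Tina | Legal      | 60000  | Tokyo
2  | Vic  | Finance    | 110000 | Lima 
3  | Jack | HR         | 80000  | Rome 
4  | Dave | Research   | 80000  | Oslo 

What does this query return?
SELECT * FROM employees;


SELECT * returns all 4 rows with all columns

4 rows:
1, Tina, Legal, 60000, Tokyo
2, Vic, Finance, 110000, Lima
3, Jack, HR, 80000, Rome
4, Dave, Research, 80000, Oslo


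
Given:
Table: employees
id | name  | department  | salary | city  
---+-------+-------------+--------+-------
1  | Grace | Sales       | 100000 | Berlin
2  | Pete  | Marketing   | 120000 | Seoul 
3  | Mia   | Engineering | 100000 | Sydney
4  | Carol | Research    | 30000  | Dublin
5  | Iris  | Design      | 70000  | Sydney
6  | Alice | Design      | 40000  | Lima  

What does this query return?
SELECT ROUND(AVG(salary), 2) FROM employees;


SUM(salary) = 460000
COUNT = 6
ROUND(AVG, 2) = ROUND(460000 / 6, 2) = 76666.67

76666.67


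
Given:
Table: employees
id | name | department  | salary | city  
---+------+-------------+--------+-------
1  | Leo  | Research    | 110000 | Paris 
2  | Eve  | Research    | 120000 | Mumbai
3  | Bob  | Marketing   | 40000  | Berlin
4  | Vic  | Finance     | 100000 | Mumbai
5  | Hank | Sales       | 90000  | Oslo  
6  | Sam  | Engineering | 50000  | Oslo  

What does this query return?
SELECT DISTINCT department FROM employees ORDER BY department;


All 'department' values (row order): Research, Research, Marketing, Finance, Sales, Engineering
Removing duplicates leaves 5 unique value(s).

5 values:
Engineering
Finance
Marketing
Research
Sales


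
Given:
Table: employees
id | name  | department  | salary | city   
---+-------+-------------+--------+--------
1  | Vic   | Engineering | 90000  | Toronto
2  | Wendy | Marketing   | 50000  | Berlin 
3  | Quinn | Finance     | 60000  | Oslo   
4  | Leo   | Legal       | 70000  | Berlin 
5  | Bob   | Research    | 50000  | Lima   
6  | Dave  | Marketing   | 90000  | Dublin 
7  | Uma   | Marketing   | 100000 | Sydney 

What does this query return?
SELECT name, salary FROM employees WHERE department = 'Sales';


Filtering: department = 'Sales'
Matching rows: 0

Empty result set (0 rows)


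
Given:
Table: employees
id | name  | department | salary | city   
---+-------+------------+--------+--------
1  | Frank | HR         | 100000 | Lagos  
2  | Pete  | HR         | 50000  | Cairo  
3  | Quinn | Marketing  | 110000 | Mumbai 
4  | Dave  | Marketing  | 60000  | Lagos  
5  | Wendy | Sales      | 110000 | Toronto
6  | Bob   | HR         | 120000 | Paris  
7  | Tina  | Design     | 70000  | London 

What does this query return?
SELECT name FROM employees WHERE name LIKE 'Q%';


LIKE 'Q%' matches names starting with 'Q'
Matching: 1

1 rows:
Quinn


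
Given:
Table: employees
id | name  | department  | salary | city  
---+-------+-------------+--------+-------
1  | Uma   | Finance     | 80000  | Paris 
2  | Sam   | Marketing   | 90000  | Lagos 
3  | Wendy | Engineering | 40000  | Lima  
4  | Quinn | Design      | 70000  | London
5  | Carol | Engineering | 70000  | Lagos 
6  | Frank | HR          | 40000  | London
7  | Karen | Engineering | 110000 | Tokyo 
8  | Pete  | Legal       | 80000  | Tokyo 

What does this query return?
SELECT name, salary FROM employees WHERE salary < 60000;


Filtering: salary < 60000
Matching: 2 rows

2 rows:
Wendy, 40000
Frank, 40000


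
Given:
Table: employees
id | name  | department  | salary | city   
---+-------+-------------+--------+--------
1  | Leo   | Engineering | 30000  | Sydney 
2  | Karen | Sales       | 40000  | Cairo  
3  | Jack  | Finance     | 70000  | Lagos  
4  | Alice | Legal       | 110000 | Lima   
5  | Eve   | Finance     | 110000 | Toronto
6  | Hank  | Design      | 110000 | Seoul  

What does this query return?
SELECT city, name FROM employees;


Projecting columns: city, name

6 rows:
Sydney, Leo
Cairo, Karen
Lagos, Jack
Lima, Alice
Toronto, Eve
Seoul, Hank


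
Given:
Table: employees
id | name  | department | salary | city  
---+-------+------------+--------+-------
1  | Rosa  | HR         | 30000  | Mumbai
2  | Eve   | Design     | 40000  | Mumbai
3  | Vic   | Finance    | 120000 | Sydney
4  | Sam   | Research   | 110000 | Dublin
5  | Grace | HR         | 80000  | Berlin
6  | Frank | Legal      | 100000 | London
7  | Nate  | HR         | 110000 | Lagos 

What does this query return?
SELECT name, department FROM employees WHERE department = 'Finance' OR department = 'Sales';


Filtering: department = 'Finance' OR 'Sales'
Matching: 1 rows

1 rows:
Vic, Finance


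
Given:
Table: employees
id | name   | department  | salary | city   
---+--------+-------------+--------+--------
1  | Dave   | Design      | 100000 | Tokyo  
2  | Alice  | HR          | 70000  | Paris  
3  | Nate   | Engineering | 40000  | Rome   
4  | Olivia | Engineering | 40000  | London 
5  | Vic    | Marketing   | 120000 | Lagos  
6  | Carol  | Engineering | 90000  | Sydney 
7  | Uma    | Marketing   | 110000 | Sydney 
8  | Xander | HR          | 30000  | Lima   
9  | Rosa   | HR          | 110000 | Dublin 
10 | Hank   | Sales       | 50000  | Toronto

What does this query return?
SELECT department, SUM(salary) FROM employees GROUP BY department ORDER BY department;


Summing salary within each department:
  Design: 100000 = 100000
  Engineering: 40000 + 40000 + 90000 = 170000
  HR: 70000 + 30000 + 110000 = 210000
  Marketing: 120000 + 110000 = 230000
  Sales: 50000 = 50000


5 groups:
Design, 100000
Engineering, 170000
HR, 210000
Marketing, 230000
Sales, 50000


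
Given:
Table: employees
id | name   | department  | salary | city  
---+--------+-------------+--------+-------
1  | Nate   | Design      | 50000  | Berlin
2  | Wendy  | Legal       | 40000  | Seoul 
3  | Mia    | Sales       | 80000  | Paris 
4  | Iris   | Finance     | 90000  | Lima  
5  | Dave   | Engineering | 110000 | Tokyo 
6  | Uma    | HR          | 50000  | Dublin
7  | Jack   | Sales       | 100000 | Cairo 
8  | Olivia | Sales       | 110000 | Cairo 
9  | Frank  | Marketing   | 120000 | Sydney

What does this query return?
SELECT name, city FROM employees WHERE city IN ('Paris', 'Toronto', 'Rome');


Filtering: city IN ('Paris', 'Toronto', 'Rome')
Matching: 1 rows

1 rows:
Mia, Paris


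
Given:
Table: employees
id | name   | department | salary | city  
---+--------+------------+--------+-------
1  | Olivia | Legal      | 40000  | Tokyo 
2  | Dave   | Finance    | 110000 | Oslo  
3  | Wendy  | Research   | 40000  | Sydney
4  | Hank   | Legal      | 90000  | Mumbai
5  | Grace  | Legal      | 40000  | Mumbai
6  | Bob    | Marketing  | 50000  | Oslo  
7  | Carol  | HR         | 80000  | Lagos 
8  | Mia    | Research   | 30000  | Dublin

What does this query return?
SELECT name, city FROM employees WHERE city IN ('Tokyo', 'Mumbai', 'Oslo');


Filtering: city IN ('Tokyo', 'Mumbai', 'Oslo')
Matching: 5 rows

5 rows:
Olivia, Tokyo
Dave, Oslo
Hank, Mumbai
Grace, Mumbai
Bob, Oslo


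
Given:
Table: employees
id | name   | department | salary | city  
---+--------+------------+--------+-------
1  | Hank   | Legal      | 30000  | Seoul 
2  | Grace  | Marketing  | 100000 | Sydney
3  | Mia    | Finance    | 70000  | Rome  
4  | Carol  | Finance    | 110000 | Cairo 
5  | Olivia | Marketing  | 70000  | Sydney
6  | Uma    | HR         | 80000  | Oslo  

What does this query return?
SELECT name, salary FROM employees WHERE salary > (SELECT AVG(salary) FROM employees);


Subquery: AVG(salary) = 76666.67
Filtering: salary > 76666.67
  Grace (100000) -> MATCH
  Carol (110000) -> MATCH
  Uma (80000) -> MATCH


3 rows:
Grace, 100000
Carol, 110000
Uma, 80000


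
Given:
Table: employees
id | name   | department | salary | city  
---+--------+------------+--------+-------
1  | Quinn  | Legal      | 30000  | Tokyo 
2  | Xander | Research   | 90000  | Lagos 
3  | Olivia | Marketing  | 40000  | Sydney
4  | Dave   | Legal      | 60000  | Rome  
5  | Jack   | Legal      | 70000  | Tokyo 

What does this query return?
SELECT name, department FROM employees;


Projecting columns: name, department

5 rows:
Quinn, Legal
Xander, Research
Olivia, Marketing
Dave, Legal
Jack, Legal


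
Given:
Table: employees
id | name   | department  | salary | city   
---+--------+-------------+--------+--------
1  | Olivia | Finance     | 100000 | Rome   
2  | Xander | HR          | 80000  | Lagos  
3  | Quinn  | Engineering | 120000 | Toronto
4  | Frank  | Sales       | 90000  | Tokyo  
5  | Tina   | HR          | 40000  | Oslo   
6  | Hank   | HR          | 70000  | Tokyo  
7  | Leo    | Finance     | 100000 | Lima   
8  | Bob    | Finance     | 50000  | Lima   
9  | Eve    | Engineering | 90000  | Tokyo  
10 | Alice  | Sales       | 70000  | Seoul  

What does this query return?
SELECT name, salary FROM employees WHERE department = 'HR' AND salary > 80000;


Filtering: department = 'HR' AND salary > 80000
Matching: 0 rows

Empty result set (0 rows)


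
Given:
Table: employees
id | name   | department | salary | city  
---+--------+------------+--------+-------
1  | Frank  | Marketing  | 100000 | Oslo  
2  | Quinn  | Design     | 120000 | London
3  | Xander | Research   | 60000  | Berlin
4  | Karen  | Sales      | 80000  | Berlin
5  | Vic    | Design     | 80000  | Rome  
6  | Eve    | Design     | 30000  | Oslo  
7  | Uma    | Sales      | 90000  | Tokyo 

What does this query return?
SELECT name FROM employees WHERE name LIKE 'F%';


LIKE 'F%' matches names starting with 'F'
Matching: 1

1 rows:
Frank


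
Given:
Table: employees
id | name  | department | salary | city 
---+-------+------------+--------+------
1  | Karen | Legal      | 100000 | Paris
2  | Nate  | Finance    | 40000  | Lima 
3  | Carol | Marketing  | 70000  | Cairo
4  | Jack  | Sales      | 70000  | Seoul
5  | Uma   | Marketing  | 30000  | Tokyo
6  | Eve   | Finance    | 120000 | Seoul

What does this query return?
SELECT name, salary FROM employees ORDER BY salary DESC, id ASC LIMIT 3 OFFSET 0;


Sort by salary DESC (id ASC tiebreak), then skip 0 and take 3
Rows 1 through 3

3 rows:
Eve, 120000
Karen, 100000
Carol, 70000


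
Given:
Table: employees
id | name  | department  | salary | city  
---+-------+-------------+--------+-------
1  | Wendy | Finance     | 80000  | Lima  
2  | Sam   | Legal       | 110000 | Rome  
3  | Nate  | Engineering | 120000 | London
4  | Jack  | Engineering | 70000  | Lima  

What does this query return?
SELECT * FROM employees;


SELECT * returns all 4 rows with all columns

4 rows:
1, Wendy, Finance, 80000, Lima
2, Sam, Legal, 110000, Rome
3, Nate, Engineering, 120000, London
4, Jack, Engineering, 70000, Lima


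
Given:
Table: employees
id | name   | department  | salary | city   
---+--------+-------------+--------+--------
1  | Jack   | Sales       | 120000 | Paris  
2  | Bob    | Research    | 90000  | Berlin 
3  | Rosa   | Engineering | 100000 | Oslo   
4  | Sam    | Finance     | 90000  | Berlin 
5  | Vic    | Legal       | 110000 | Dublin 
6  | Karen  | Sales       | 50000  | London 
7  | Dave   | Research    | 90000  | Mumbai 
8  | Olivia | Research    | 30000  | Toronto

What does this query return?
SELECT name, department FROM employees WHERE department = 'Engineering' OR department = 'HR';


Filtering: department = 'Engineering' OR 'HR'
Matching: 1 rows

1 rows:
Rosa, Engineering


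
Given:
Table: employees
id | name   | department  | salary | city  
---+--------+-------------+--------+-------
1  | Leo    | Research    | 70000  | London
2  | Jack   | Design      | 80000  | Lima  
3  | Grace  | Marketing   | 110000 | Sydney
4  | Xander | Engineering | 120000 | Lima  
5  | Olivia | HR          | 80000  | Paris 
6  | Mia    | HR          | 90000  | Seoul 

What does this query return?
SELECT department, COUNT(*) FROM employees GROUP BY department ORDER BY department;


Assigning each row to its department group:
  Leo -> Research
  Jack -> Design
  Grace -> Marketing
  Xander -> Engineering
  Olivia -> HR
  Mia -> HR


5 groups:
Design, 1
Engineering, 1
HR, 2
Marketing, 1
Research, 1


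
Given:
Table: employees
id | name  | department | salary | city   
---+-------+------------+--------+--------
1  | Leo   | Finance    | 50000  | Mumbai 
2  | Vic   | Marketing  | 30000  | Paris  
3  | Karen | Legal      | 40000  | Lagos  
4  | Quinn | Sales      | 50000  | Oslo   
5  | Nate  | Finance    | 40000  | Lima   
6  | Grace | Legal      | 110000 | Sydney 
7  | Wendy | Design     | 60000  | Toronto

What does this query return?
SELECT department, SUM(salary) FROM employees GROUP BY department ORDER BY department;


Summing salary within each department:
  Design: 60000 = 60000
  Finance: 50000 + 40000 = 90000
  Legal: 40000 + 110000 = 150000
  Marketing: 30000 = 30000
  Sales: 50000 = 50000


5 groups:
Design, 60000
Finance, 90000
Legal, 150000
Marketing, 30000
Sales, 50000


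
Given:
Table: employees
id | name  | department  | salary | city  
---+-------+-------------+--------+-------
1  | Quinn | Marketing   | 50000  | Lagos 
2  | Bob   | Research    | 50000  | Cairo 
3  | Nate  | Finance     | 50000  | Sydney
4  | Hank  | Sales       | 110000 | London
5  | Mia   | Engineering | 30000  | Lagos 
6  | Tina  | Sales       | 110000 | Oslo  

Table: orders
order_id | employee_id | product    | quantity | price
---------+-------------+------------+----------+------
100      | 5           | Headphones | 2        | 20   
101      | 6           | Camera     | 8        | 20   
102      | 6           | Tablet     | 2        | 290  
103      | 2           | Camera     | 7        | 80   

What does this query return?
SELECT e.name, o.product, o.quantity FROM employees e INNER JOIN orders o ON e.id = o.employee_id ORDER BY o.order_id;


Joining employees.id = orders.employee_id:
  employee Mia (id=5) -> order Headphones
  employee Tina (id=6) -> order Camera
  employee Tina (id=6) -> order Tablet
  employee Bob (id=2) -> order Camera


4 rows:
Mia, Headphones, 2
Tina, Camera, 8
Tina, Tablet, 2
Bob, Camera, 7


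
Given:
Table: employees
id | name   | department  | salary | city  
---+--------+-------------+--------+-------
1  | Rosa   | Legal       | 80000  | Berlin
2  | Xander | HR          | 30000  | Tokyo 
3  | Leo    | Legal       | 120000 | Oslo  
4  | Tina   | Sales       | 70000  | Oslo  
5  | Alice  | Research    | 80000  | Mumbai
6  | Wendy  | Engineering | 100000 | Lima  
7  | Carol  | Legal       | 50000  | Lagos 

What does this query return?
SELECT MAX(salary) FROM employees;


Salaries: 80000, 30000, 120000, 70000, 80000, 100000, 50000
MAX = 120000

120000


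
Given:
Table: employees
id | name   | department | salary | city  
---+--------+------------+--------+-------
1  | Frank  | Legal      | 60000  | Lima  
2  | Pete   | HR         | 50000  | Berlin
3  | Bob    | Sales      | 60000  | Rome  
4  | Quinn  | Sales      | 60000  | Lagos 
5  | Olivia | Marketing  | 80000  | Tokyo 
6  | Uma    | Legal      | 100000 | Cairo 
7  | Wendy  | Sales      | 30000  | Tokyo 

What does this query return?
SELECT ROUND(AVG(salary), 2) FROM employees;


SUM(salary) = 440000
COUNT = 7
ROUND(AVG, 2) = ROUND(440000 / 7, 2) = 62857.14

62857.14


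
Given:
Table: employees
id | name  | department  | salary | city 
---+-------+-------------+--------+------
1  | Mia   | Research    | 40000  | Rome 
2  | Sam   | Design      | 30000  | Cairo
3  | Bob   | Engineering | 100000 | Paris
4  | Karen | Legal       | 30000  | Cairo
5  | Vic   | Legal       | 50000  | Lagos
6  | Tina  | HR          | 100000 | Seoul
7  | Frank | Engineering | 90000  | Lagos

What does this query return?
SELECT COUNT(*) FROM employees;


COUNT(*) counts all rows

7


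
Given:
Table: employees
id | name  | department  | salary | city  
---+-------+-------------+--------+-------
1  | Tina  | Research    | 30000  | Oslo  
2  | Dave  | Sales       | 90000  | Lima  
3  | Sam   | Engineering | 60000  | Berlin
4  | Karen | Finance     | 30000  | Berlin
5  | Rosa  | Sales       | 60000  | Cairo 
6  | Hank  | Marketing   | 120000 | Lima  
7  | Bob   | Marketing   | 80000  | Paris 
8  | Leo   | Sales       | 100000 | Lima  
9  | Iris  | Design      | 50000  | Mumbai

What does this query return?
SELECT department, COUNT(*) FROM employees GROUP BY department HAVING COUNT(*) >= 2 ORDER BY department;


Groups with count >= 2:
  Marketing: 2 -> PASS
  Sales: 3 -> PASS
  Design: 1 -> filtered out
  Engineering: 1 -> filtered out
  Finance: 1 -> filtered out
  Research: 1 -> filtered out


2 groups:
Marketing, 2
Sales, 3


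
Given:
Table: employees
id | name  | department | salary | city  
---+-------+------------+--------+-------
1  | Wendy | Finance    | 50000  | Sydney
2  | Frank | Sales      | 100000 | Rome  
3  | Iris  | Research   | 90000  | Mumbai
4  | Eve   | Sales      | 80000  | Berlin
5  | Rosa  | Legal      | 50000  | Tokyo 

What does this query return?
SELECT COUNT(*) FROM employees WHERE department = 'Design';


Counting rows where department = 'Design'


0


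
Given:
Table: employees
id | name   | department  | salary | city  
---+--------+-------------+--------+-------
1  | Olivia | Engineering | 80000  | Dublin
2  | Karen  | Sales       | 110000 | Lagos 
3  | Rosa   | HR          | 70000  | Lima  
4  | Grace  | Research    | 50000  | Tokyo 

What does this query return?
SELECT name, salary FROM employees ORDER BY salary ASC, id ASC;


Sorting by salary ASC, then id ASC for ties

4 rows:
Grace, 50000
Rosa, 70000
Olivia, 80000
Karen, 110000


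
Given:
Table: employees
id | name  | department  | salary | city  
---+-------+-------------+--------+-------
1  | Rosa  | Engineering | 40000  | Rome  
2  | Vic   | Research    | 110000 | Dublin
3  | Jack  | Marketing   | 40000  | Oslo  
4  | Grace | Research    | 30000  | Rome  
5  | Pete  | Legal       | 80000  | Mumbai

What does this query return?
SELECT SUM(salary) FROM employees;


SUM(salary) = 40000 + 110000 + 40000 + 30000 + 80000 = 300000

300000


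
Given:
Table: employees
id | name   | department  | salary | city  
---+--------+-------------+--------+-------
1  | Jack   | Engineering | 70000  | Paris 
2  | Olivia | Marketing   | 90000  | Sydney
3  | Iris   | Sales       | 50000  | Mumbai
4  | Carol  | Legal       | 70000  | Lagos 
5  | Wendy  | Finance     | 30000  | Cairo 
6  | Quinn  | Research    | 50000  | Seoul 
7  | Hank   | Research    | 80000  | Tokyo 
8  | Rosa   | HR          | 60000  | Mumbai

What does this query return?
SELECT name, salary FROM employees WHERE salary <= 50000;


Filtering: salary <= 50000
Matching: 3 rows

3 rows:
Iris, 50000
Wendy, 30000
Quinn, 50000


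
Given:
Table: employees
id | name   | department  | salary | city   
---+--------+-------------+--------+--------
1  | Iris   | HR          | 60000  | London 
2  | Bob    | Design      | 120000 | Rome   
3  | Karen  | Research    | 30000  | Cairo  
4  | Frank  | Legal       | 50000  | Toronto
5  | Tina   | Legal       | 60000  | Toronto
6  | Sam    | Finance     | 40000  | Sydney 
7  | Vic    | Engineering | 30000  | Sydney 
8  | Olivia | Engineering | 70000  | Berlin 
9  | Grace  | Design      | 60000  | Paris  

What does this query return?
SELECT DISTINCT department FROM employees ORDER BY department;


All 'department' values (row order): HR, Design, Research, Legal, Legal, Finance, Engineering, Engineering, Design
Removing duplicates leaves 6 unique value(s).

6 values:
Design
Engineering
Finance
HR
Legal
Research


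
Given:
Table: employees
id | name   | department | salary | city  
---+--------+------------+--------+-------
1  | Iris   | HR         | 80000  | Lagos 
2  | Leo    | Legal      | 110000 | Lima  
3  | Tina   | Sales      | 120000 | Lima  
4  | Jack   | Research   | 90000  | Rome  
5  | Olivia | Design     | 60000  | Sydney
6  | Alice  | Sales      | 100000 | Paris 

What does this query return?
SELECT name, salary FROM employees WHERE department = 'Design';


Filtering: department = 'Design'
Matching rows: 1

1 rows:
Olivia, 60000


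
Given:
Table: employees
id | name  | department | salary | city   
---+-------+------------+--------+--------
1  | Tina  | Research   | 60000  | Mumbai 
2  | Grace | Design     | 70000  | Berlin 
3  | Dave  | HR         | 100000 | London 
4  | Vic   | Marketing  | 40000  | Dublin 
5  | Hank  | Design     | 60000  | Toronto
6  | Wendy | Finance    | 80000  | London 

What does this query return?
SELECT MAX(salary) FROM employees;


Salaries: 60000, 70000, 100000, 40000, 60000, 80000
MAX = 100000

100000


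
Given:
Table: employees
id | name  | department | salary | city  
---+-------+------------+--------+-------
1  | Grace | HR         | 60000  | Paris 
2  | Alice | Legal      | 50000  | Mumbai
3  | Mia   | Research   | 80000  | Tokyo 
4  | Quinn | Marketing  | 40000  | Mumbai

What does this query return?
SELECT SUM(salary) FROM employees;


SUM(salary) = 60000 + 50000 + 80000 + 40000 = 230000

230000


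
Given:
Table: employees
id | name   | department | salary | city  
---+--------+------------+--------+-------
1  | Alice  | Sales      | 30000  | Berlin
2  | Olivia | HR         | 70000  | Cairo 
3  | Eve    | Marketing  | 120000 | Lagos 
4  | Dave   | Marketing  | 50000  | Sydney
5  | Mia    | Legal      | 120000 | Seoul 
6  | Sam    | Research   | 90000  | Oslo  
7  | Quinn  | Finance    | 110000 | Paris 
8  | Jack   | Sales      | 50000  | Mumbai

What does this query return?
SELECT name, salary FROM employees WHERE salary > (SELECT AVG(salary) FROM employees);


Subquery: AVG(salary) = 80000.0
Filtering: salary > 80000.0
  Eve (120000) -> MATCH
  Mia (120000) -> MATCH
  Sam (90000) -> MATCH
  Quinn (110000) -> MATCH


4 rows:
Eve, 120000
Mia, 120000
Sam, 90000
Quinn, 110000


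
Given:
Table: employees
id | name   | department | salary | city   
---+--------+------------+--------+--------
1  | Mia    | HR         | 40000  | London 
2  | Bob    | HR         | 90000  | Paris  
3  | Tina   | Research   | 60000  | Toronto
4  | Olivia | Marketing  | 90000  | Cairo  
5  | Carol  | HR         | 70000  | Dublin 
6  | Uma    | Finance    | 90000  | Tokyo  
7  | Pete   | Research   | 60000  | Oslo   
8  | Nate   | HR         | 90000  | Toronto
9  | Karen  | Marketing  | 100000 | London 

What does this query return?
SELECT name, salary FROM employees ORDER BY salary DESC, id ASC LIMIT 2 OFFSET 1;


Sort by salary DESC (id ASC tiebreak), then skip 1 and take 2
Rows 2 through 3

2 rows:
Bob, 90000
Olivia, 90000


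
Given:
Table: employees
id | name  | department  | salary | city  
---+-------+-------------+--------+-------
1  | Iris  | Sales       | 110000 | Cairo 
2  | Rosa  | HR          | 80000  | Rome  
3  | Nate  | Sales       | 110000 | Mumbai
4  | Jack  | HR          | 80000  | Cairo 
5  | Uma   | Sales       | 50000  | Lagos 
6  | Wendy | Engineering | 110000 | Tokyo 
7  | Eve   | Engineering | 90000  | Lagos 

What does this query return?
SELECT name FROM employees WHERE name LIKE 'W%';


LIKE 'W%' matches names starting with 'W'
Matching: 1

1 rows:
Wendy


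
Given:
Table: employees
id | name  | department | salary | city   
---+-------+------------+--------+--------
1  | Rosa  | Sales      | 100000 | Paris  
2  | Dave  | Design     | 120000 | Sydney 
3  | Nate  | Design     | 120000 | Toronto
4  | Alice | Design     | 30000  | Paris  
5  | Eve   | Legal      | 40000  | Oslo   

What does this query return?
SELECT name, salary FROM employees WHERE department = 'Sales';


Filtering: department = 'Sales'
Matching rows: 1

1 rows:
Rosa, 100000


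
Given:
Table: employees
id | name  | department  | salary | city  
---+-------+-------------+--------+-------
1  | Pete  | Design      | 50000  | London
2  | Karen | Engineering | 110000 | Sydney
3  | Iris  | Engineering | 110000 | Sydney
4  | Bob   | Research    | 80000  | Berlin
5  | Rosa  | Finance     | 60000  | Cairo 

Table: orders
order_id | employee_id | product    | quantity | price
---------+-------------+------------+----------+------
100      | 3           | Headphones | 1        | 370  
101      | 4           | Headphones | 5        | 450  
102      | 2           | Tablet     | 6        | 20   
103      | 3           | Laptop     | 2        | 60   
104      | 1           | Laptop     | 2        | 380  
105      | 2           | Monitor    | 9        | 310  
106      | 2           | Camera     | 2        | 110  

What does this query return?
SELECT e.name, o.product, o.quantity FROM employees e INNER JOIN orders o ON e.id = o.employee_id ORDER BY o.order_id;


Joining employees.id = orders.employee_id:
  employee Iris (id=3) -> order Headphones
  employee Bob (id=4) -> order Headphones
  employee Karen (id=2) -> order Tablet
  employee Iris (id=3) -> order Laptop
  employee Pete (id=1) -> order Laptop
  employee Karen (id=2) -> order Monitor
  employee Karen (id=2) -> order Camera


7 rows:
Iris, Headphones, 1
Bob, Headphones, 5
Karen, Tablet, 6
Iris, Laptop, 2
Pete, Laptop, 2
Karen, Monitor, 9
Karen, Camera, 2


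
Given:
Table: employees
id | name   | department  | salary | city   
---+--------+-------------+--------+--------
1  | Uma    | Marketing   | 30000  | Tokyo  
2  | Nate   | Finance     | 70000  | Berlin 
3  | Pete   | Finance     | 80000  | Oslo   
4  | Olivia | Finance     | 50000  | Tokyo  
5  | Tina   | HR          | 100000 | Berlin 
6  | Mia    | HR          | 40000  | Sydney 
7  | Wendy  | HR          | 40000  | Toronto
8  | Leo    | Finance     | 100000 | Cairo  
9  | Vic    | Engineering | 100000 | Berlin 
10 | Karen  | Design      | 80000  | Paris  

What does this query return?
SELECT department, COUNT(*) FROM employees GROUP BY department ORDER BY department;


Assigning each row to its department group:
  Uma -> Marketing
  Nate -> Finance
  Pete -> Finance
  Olivia -> Finance
  Tina -> HR
  Mia -> HR
  Wendy -> HR
  Leo -> Finance
  Vic -> Engineering
  Karen -> Design


5 groups:
Design, 1
Engineering, 1
Finance, 4
HR, 3
Marketing, 1


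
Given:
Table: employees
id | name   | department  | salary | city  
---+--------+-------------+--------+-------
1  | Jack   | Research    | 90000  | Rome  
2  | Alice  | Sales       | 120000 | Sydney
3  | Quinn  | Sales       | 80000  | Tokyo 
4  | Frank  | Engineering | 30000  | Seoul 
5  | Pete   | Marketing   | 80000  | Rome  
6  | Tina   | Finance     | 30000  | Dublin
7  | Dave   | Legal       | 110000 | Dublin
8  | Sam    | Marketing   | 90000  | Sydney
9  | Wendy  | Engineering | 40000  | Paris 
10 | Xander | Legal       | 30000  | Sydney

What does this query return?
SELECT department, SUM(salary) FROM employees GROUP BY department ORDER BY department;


Summing salary within each department:
  Engineering: 30000 + 40000 = 70000
  Finance: 30000 = 30000
  Legal: 110000 + 30000 = 140000
  Marketing: 80000 + 90000 = 170000
  Research: 90000 = 90000
  Sales: 120000 + 80000 = 200000


6 groups:
Engineering, 70000
Finance, 30000
Legal, 140000
Marketing, 170000
Research, 90000
Sales, 200000


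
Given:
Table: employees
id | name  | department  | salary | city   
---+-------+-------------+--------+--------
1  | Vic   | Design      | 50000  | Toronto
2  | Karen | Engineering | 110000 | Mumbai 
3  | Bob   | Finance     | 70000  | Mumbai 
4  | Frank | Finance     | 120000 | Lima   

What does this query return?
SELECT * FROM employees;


SELECT * returns all 4 rows with all columns

4 rows:
1, Vic, Design, 50000, Toronto
2, Karen, Engineering, 110000, Mumbai
3, Bob, Finance, 70000, Mumbai
4, Frank, Finance, 120000, Lima


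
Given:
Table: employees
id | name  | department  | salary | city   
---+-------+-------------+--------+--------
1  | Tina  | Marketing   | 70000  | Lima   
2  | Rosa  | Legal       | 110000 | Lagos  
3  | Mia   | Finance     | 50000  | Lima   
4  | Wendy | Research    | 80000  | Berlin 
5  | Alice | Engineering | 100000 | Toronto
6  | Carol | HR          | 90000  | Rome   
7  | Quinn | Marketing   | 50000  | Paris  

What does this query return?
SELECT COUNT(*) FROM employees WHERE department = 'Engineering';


Counting rows where department = 'Engineering'
  Alice -> MATCH


1


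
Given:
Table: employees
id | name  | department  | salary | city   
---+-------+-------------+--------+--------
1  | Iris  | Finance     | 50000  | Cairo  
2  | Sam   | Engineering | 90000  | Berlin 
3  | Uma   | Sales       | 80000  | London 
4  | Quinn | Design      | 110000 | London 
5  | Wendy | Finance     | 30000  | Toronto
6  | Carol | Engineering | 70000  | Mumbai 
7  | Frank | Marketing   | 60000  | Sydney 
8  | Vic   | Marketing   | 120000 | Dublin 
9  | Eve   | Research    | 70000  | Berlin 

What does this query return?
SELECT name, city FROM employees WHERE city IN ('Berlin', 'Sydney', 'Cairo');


Filtering: city IN ('Berlin', 'Sydney', 'Cairo')
Matching: 4 rows

4 rows:
Iris, Cairo
Sam, Berlin
Frank, Sydney
Eve, Berlin


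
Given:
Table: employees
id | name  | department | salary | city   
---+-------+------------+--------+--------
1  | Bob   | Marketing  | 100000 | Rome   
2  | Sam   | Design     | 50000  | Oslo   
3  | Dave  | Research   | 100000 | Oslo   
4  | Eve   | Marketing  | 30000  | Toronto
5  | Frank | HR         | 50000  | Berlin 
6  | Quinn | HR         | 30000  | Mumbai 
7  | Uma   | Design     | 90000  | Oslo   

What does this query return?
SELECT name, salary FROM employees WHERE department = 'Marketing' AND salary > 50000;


Filtering: department = 'Marketing' AND salary > 50000
Matching: 1 rows

1 rows:
Bob, 100000


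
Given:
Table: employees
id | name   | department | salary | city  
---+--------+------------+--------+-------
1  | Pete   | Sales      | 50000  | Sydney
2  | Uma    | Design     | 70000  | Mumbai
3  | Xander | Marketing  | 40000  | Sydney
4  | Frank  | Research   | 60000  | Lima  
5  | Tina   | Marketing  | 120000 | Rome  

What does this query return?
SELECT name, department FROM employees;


Projecting columns: name, department

5 rows:
Pete, Sales
Uma, Design
Xander, Marketing
Frank, Research
Tina, Marketing


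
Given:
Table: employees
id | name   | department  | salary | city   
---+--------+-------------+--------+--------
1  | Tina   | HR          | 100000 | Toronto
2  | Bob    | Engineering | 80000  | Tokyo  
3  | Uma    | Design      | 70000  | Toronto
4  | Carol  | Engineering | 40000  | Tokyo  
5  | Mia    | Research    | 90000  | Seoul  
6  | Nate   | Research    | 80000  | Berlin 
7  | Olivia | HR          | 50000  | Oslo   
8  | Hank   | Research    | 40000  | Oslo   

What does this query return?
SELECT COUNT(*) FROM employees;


COUNT(*) counts all rows

8


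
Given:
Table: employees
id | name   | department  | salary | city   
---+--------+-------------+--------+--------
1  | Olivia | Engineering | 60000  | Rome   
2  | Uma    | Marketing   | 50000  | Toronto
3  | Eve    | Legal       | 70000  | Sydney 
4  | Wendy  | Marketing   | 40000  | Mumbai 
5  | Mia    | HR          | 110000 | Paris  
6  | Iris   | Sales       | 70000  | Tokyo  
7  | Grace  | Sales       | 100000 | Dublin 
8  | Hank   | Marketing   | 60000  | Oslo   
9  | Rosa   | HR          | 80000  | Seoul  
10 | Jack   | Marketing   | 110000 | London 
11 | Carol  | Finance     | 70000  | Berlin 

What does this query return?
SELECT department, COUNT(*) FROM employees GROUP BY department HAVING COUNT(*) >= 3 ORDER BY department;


Groups with count >= 3:
  Marketing: 4 -> PASS
  Engineering: 1 -> filtered out
  Finance: 1 -> filtered out
  HR: 2 -> filtered out
  Legal: 1 -> filtered out
  Sales: 2 -> filtered out


1 groups:
Marketing, 4


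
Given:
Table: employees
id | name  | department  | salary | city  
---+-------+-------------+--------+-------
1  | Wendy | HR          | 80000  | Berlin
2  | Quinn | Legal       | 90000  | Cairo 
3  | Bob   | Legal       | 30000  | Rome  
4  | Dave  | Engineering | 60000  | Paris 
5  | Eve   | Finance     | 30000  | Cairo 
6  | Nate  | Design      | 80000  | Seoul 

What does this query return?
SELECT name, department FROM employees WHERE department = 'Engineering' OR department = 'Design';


Filtering: department = 'Engineering' OR 'Design'
Matching: 2 rows

2 rows:
Dave, Engineering
Nate, Design


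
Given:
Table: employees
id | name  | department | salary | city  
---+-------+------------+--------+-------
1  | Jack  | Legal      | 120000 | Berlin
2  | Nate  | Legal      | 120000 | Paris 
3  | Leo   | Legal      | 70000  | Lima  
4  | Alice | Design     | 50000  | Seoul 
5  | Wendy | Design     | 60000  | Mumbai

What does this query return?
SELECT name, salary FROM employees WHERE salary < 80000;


Filtering: salary < 80000
Matching: 3 rows

3 rows:
Leo, 70000
Alice, 50000
Wendy, 60000


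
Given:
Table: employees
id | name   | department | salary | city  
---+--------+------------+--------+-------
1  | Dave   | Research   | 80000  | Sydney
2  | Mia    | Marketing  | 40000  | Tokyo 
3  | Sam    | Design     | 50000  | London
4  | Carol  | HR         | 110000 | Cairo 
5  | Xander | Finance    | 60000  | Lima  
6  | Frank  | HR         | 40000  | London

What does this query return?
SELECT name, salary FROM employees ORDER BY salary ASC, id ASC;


Sorting by salary ASC, then id ASC for ties

6 rows:
Mia, 40000
Frank, 40000
Sam, 50000
Xander, 60000
Dave, 80000
Carol, 110000


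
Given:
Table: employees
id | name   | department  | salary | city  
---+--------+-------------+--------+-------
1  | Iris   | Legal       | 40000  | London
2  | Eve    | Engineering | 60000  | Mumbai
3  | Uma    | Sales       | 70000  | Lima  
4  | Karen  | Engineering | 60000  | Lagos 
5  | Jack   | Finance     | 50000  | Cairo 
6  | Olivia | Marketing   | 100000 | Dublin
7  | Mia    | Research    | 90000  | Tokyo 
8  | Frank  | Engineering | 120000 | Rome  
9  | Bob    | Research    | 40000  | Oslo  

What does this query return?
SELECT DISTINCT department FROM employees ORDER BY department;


All 'department' values (row order): Legal, Engineering, Sales, Engineering, Finance, Marketing, Research, Engineering, Research
Removing duplicates leaves 6 unique value(s).

6 values:
Engineering
Finance
Legal
Marketing
Research
Sales


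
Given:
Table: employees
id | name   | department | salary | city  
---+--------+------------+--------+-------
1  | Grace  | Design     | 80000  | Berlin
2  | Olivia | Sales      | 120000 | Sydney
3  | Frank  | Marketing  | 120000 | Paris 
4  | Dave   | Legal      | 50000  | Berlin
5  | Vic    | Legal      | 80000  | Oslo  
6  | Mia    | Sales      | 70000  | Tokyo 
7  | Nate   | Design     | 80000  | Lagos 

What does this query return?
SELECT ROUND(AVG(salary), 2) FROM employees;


SUM(salary) = 600000
COUNT = 7
ROUND(AVG, 2) = ROUND(600000 / 7, 2) = 85714.29

85714.29


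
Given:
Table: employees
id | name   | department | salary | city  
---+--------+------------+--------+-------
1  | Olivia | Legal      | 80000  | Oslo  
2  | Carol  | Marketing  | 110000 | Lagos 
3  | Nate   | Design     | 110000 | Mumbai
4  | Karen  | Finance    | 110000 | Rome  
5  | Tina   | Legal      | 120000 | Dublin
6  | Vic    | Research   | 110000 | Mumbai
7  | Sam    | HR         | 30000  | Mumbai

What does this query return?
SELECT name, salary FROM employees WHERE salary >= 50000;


Filtering: salary >= 50000
Matching: 6 rows

6 rows:
Olivia, 80000
Carol, 110000
Nate, 110000
Karen, 110000
Tina, 120000
Vic, 110000


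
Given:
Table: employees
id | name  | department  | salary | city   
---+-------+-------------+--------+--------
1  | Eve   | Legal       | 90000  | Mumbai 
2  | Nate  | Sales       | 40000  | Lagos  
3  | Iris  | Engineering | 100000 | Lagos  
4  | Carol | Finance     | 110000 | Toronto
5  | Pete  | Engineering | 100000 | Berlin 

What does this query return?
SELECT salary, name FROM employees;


Projecting columns: salary, name

5 rows:
90000, Eve
40000, Nate
100000, Iris
110000, Carol
100000, Pete


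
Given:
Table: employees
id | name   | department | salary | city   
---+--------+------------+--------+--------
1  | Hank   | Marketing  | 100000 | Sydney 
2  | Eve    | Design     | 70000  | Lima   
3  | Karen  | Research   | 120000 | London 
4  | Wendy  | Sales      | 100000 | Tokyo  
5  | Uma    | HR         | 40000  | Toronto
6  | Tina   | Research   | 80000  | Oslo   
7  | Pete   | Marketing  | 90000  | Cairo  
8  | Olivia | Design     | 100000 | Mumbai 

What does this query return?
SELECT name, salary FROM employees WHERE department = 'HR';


Filtering: department = 'HR'
Matching rows: 1

1 rows:
Uma, 40000


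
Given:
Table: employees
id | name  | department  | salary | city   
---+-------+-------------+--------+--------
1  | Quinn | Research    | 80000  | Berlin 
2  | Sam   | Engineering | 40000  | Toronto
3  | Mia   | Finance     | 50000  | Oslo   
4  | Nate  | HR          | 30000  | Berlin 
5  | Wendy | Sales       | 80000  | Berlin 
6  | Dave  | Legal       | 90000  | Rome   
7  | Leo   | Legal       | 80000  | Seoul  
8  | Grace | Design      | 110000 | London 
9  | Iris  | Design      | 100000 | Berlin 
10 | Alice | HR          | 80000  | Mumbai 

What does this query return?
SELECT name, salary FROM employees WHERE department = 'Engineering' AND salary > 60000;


Filtering: department = 'Engineering' AND salary > 60000
Matching: 0 rows

Empty result set (0 rows)


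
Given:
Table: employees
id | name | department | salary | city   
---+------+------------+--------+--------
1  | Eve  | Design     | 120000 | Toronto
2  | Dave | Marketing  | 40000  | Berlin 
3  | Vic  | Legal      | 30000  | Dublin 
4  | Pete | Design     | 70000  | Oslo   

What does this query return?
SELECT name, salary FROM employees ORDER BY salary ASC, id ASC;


Sorting by salary ASC, then id ASC for ties

4 rows:
Vic, 30000
Dave, 40000
Pete, 70000
Eve, 120000


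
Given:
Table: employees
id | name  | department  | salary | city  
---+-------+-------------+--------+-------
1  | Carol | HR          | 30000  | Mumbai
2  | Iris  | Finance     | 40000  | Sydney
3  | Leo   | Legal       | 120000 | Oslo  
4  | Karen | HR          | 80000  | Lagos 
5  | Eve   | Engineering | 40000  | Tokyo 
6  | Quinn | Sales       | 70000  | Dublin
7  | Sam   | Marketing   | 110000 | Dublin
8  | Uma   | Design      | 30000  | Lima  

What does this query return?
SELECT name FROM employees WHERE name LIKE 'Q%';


LIKE 'Q%' matches names starting with 'Q'
Matching: 1

1 rows:
Quinn


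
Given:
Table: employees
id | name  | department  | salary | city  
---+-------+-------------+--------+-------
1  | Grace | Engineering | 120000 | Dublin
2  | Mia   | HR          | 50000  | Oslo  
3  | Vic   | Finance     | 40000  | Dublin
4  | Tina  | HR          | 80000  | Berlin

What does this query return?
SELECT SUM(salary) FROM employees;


SUM(salary) = 120000 + 50000 + 40000 + 80000 = 290000

290000


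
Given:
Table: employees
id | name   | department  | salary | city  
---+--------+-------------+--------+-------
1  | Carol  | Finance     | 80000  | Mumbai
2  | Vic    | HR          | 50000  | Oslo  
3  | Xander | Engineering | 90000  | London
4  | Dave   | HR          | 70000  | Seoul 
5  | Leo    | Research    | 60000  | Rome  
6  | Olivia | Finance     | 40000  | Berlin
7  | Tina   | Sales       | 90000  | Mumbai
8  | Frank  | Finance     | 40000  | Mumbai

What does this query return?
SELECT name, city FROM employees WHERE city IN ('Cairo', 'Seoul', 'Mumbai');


Filtering: city IN ('Cairo', 'Seoul', 'Mumbai')
Matching: 4 rows

4 rows:
Carol, Mumbai
Dave, Seoul
Tina, Mumbai
Frank, Mumbai


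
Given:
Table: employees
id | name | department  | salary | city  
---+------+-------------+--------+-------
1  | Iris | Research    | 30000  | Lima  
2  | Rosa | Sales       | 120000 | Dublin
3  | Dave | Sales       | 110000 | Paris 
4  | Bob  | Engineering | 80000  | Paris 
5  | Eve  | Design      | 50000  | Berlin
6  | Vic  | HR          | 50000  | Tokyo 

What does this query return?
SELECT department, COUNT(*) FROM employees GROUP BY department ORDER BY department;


Assigning each row to its department group:
  Iris -> Research
  Rosa -> Sales
  Dave -> Sales
  Bob -> Engineering
  Eve -> Design
  Vic -> HR


5 groups:
Design, 1
Engineering, 1
HR, 1
Research, 1
Sales, 2
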